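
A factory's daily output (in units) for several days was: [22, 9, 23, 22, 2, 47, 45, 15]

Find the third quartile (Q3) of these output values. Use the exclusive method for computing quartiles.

39.5

Step 1: Sort the data: [2, 9, 15, 22, 22, 23, 45, 47]
Step 2: n = 8
Step 3: Using the exclusive quartile method:
  Q1 = 10.5
  Q2 (median) = 22
  Q3 = 39.5
  IQR = Q3 - Q1 = 39.5 - 10.5 = 29
Step 4: Q3 = 39.5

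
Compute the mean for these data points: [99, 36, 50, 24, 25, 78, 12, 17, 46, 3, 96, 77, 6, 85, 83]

49.1333

Step 1: Sum all values: 99 + 36 + 50 + 24 + 25 + 78 + 12 + 17 + 46 + 3 + 96 + 77 + 6 + 85 + 83 = 737
Step 2: Count the number of values: n = 15
Step 3: Mean = sum / n = 737 / 15 = 49.1333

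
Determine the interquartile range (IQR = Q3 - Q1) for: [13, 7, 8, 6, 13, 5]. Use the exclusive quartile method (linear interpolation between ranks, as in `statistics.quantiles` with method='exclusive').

7.25

Step 1: Sort the data: [5, 6, 7, 8, 13, 13]
Step 2: n = 6
Step 3: Using the exclusive quartile method:
  Q1 = 5.75
  Q2 (median) = 7.5
  Q3 = 13
  IQR = Q3 - Q1 = 13 - 5.75 = 7.25
Step 4: IQR = 7.25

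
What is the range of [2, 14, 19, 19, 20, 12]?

18

Step 1: Identify the maximum value: max = 20
Step 2: Identify the minimum value: min = 2
Step 3: Range = max - min = 20 - 2 = 18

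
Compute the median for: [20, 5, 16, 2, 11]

11

Step 1: Sort the data in ascending order: [2, 5, 11, 16, 20]
Step 2: The number of values is n = 5.
Step 3: Since n is odd, the median is the middle value at position 3: 11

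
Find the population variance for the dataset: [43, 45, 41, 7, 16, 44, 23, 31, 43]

177.358

Step 1: Compute the mean: (43 + 45 + 41 + 7 + 16 + 44 + 23 + 31 + 43) / 9 = 32.5556
Step 2: Compute squared deviations from the mean:
  (43 - 32.5556)^2 = 109.0864
  (45 - 32.5556)^2 = 154.8642
  (41 - 32.5556)^2 = 71.3086
  (7 - 32.5556)^2 = 653.0864
  (16 - 32.5556)^2 = 274.0864
  (44 - 32.5556)^2 = 130.9753
  (23 - 32.5556)^2 = 91.3086
  (31 - 32.5556)^2 = 2.4198
  (43 - 32.5556)^2 = 109.0864
Step 3: Sum of squared deviations = 1596.2222
Step 4: Population variance = 1596.2222 / 9 = 177.358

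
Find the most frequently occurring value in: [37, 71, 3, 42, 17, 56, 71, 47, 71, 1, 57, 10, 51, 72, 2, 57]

71

Step 1: Count the frequency of each value:
  1: appears 1 time(s)
  2: appears 1 time(s)
  3: appears 1 time(s)
  10: appears 1 time(s)
  17: appears 1 time(s)
  37: appears 1 time(s)
  42: appears 1 time(s)
  47: appears 1 time(s)
  51: appears 1 time(s)
  56: appears 1 time(s)
  57: appears 2 time(s)
  71: appears 3 time(s)
  72: appears 1 time(s)
Step 2: The value 71 appears most frequently (3 times).
Step 3: Mode = 71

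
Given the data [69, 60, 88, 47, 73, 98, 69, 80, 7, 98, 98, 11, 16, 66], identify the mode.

98

Step 1: Count the frequency of each value:
  7: appears 1 time(s)
  11: appears 1 time(s)
  16: appears 1 time(s)
  47: appears 1 time(s)
  60: appears 1 time(s)
  66: appears 1 time(s)
  69: appears 2 time(s)
  73: appears 1 time(s)
  80: appears 1 time(s)
  88: appears 1 time(s)
  98: appears 3 time(s)
Step 2: The value 98 appears most frequently (3 times).
Step 3: Mode = 98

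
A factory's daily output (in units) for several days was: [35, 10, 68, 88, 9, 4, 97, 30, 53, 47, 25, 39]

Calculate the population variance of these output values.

834.2431

Step 1: Compute the mean: (35 + 10 + 68 + 88 + 9 + 4 + 97 + 30 + 53 + 47 + 25 + 39) / 12 = 42.0833
Step 2: Compute squared deviations from the mean:
  (35 - 42.0833)^2 = 50.1736
  (10 - 42.0833)^2 = 1029.3403
  (68 - 42.0833)^2 = 671.6736
  (88 - 42.0833)^2 = 2108.3403
  (9 - 42.0833)^2 = 1094.5069
  (4 - 42.0833)^2 = 1450.3403
  (97 - 42.0833)^2 = 3015.8403
  (30 - 42.0833)^2 = 146.0069
  (53 - 42.0833)^2 = 119.1736
  (47 - 42.0833)^2 = 24.1736
  (25 - 42.0833)^2 = 291.8403
  (39 - 42.0833)^2 = 9.5069
Step 3: Sum of squared deviations = 10010.9167
Step 4: Population variance = 10010.9167 / 12 = 834.2431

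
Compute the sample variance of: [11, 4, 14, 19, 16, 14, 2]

39.2857

Step 1: Compute the mean: (11 + 4 + 14 + 19 + 16 + 14 + 2) / 7 = 11.4286
Step 2: Compute squared deviations from the mean:
  (11 - 11.4286)^2 = 0.1837
  (4 - 11.4286)^2 = 55.1837
  (14 - 11.4286)^2 = 6.6122
  (19 - 11.4286)^2 = 57.3265
  (16 - 11.4286)^2 = 20.898
  (14 - 11.4286)^2 = 6.6122
  (2 - 11.4286)^2 = 88.898
Step 3: Sum of squared deviations = 235.7143
Step 4: Sample variance = 235.7143 / 6 = 39.2857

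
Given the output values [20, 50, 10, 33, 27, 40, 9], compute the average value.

27

Step 1: Sum all values: 20 + 50 + 10 + 33 + 27 + 40 + 9 = 189
Step 2: Count the number of values: n = 7
Step 3: Mean = sum / n = 189 / 7 = 27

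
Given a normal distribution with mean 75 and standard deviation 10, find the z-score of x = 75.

0

Step 1: Recall the z-score formula: z = (x - mu) / sigma
Step 2: Substitute values: z = (75 - 75) / 10
Step 3: z = 0 / 10 = 0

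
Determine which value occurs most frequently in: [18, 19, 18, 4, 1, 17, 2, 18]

18

Step 1: Count the frequency of each value:
  1: appears 1 time(s)
  2: appears 1 time(s)
  4: appears 1 time(s)
  17: appears 1 time(s)
  18: appears 3 time(s)
  19: appears 1 time(s)
Step 2: The value 18 appears most frequently (3 times).
Step 3: Mode = 18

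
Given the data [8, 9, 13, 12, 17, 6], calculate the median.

10.5

Step 1: Sort the data in ascending order: [6, 8, 9, 12, 13, 17]
Step 2: The number of values is n = 6.
Step 3: Since n is even, the median is the average of positions 3 and 4:
  Median = (9 + 12) / 2 = 10.5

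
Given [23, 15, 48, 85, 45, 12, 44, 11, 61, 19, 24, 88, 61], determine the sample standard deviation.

26.6651

Step 1: Compute the mean: 41.2308
Step 2: Sum of squared deviations from the mean: 8532.3077
Step 3: Sample variance = 8532.3077 / 12 = 711.0256
Step 4: Standard deviation = sqrt(711.0256) = 26.6651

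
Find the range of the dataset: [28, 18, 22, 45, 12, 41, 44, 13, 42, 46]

34

Step 1: Identify the maximum value: max = 46
Step 2: Identify the minimum value: min = 12
Step 3: Range = max - min = 46 - 12 = 34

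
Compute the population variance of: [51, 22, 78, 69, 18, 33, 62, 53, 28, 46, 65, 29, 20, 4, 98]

634.4622

Step 1: Compute the mean: (51 + 22 + 78 + 69 + 18 + 33 + 62 + 53 + 28 + 46 + 65 + 29 + 20 + 4 + 98) / 15 = 45.0667
Step 2: Compute squared deviations from the mean:
  (51 - 45.0667)^2 = 35.2044
  (22 - 45.0667)^2 = 532.0711
  (78 - 45.0667)^2 = 1084.6044
  (69 - 45.0667)^2 = 572.8044
  (18 - 45.0667)^2 = 732.6044
  (33 - 45.0667)^2 = 145.6044
  (62 - 45.0667)^2 = 286.7378
  (53 - 45.0667)^2 = 62.9378
  (28 - 45.0667)^2 = 291.2711
  (46 - 45.0667)^2 = 0.8711
  (65 - 45.0667)^2 = 397.3378
  (29 - 45.0667)^2 = 258.1378
  (20 - 45.0667)^2 = 628.3378
  (4 - 45.0667)^2 = 1686.4711
  (98 - 45.0667)^2 = 2801.9378
Step 3: Sum of squared deviations = 9516.9333
Step 4: Population variance = 9516.9333 / 15 = 634.4622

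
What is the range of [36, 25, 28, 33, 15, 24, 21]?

21

Step 1: Identify the maximum value: max = 36
Step 2: Identify the minimum value: min = 15
Step 3: Range = max - min = 36 - 15 = 21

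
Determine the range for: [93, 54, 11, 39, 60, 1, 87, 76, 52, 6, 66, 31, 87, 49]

92

Step 1: Identify the maximum value: max = 93
Step 2: Identify the minimum value: min = 1
Step 3: Range = max - min = 93 - 1 = 92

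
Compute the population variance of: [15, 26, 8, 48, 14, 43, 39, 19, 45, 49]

225.84

Step 1: Compute the mean: (15 + 26 + 8 + 48 + 14 + 43 + 39 + 19 + 45 + 49) / 10 = 30.6
Step 2: Compute squared deviations from the mean:
  (15 - 30.6)^2 = 243.36
  (26 - 30.6)^2 = 21.16
  (8 - 30.6)^2 = 510.76
  (48 - 30.6)^2 = 302.76
  (14 - 30.6)^2 = 275.56
  (43 - 30.6)^2 = 153.76
  (39 - 30.6)^2 = 70.56
  (19 - 30.6)^2 = 134.56
  (45 - 30.6)^2 = 207.36
  (49 - 30.6)^2 = 338.56
Step 3: Sum of squared deviations = 2258.4
Step 4: Population variance = 2258.4 / 10 = 225.84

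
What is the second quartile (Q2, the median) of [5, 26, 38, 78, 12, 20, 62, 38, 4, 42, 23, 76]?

32

Step 1: Sort the data: [4, 5, 12, 20, 23, 26, 38, 38, 42, 62, 76, 78]
Step 2: n = 12
Step 3: Q2 is the median. Since n is even, it is the average of the values at positions 6 and 7:
  Q2 = (26 + 38) / 2 = 32
Step 4: Q2 = 32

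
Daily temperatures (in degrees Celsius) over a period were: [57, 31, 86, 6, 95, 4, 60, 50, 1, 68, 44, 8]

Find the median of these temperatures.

47

Step 1: Sort the data in ascending order: [1, 4, 6, 8, 31, 44, 50, 57, 60, 68, 86, 95]
Step 2: The number of values is n = 12.
Step 3: Since n is even, the median is the average of positions 6 and 7:
  Median = (44 + 50) / 2 = 47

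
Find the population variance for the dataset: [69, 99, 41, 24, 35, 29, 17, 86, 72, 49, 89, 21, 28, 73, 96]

809.36

Step 1: Compute the mean: (69 + 99 + 41 + 24 + 35 + 29 + 17 + 86 + 72 + 49 + 89 + 21 + 28 + 73 + 96) / 15 = 55.2
Step 2: Compute squared deviations from the mean:
  (69 - 55.2)^2 = 190.44
  (99 - 55.2)^2 = 1918.44
  (41 - 55.2)^2 = 201.64
  (24 - 55.2)^2 = 973.44
  (35 - 55.2)^2 = 408.04
  (29 - 55.2)^2 = 686.44
  (17 - 55.2)^2 = 1459.24
  (86 - 55.2)^2 = 948.64
  (72 - 55.2)^2 = 282.24
  (49 - 55.2)^2 = 38.44
  (89 - 55.2)^2 = 1142.44
  (21 - 55.2)^2 = 1169.64
  (28 - 55.2)^2 = 739.84
  (73 - 55.2)^2 = 316.84
  (96 - 55.2)^2 = 1664.64
Step 3: Sum of squared deviations = 12140.4
Step 4: Population variance = 12140.4 / 15 = 809.36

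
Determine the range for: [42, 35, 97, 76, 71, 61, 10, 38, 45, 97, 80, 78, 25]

87

Step 1: Identify the maximum value: max = 97
Step 2: Identify the minimum value: min = 10
Step 3: Range = max - min = 97 - 10 = 87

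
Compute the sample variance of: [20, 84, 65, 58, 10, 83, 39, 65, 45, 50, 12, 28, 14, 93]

799.6484

Step 1: Compute the mean: (20 + 84 + 65 + 58 + 10 + 83 + 39 + 65 + 45 + 50 + 12 + 28 + 14 + 93) / 14 = 47.5714
Step 2: Compute squared deviations from the mean:
  (20 - 47.5714)^2 = 760.1837
  (84 - 47.5714)^2 = 1327.0408
  (65 - 47.5714)^2 = 303.7551
  (58 - 47.5714)^2 = 108.7551
  (10 - 47.5714)^2 = 1411.6122
  (83 - 47.5714)^2 = 1255.1837
  (39 - 47.5714)^2 = 73.4694
  (65 - 47.5714)^2 = 303.7551
  (45 - 47.5714)^2 = 6.6122
  (50 - 47.5714)^2 = 5.898
  (12 - 47.5714)^2 = 1265.3265
  (28 - 47.5714)^2 = 383.0408
  (14 - 47.5714)^2 = 1127.0408
  (93 - 47.5714)^2 = 2063.7551
Step 3: Sum of squared deviations = 10395.4286
Step 4: Sample variance = 10395.4286 / 13 = 799.6484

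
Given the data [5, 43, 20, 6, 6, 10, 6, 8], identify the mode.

6

Step 1: Count the frequency of each value:
  5: appears 1 time(s)
  6: appears 3 time(s)
  8: appears 1 time(s)
  10: appears 1 time(s)
  20: appears 1 time(s)
  43: appears 1 time(s)
Step 2: The value 6 appears most frequently (3 times).
Step 3: Mode = 6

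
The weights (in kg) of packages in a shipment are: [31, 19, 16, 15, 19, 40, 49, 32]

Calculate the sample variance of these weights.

154.8393

Step 1: Compute the mean: (31 + 19 + 16 + 15 + 19 + 40 + 49 + 32) / 8 = 27.625
Step 2: Compute squared deviations from the mean:
  (31 - 27.625)^2 = 11.3906
  (19 - 27.625)^2 = 74.3906
  (16 - 27.625)^2 = 135.1406
  (15 - 27.625)^2 = 159.3906
  (19 - 27.625)^2 = 74.3906
  (40 - 27.625)^2 = 153.1406
  (49 - 27.625)^2 = 456.8906
  (32 - 27.625)^2 = 19.1406
Step 3: Sum of squared deviations = 1083.875
Step 4: Sample variance = 1083.875 / 7 = 154.8393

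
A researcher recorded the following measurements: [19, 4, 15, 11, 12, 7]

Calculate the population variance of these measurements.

24.2222

Step 1: Compute the mean: (19 + 4 + 15 + 11 + 12 + 7) / 6 = 11.3333
Step 2: Compute squared deviations from the mean:
  (19 - 11.3333)^2 = 58.7778
  (4 - 11.3333)^2 = 53.7778
  (15 - 11.3333)^2 = 13.4444
  (11 - 11.3333)^2 = 0.1111
  (12 - 11.3333)^2 = 0.4444
  (7 - 11.3333)^2 = 18.7778
Step 3: Sum of squared deviations = 145.3333
Step 4: Population variance = 145.3333 / 6 = 24.2222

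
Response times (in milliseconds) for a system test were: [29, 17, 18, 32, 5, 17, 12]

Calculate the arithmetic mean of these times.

18.5714

Step 1: Sum all values: 29 + 17 + 18 + 32 + 5 + 17 + 12 = 130
Step 2: Count the number of values: n = 7
Step 3: Mean = sum / n = 130 / 7 = 18.5714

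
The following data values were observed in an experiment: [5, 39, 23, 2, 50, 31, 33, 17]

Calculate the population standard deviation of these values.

15.4839

Step 1: Compute the mean: 25
Step 2: Sum of squared deviations from the mean: 1918
Step 3: Population variance = 1918 / 8 = 239.75
Step 4: Standard deviation = sqrt(239.75) = 15.4839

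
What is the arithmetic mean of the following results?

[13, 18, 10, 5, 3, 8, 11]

9.7143

Step 1: Sum all values: 13 + 18 + 10 + 5 + 3 + 8 + 11 = 68
Step 2: Count the number of values: n = 7
Step 3: Mean = sum / n = 68 / 7 = 9.7143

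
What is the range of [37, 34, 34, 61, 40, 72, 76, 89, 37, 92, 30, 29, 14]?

78

Step 1: Identify the maximum value: max = 92
Step 2: Identify the minimum value: min = 14
Step 3: Range = max - min = 92 - 14 = 78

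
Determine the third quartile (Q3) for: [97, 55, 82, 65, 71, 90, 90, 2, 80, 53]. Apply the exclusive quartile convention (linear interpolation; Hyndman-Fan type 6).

90

Step 1: Sort the data: [2, 53, 55, 65, 71, 80, 82, 90, 90, 97]
Step 2: n = 10
Step 3: Using the exclusive quartile method:
  Q1 = 54.5
  Q2 (median) = 75.5
  Q3 = 90
  IQR = Q3 - Q1 = 90 - 54.5 = 35.5
Step 4: Q3 = 90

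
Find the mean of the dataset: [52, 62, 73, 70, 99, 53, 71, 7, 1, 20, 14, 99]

51.75

Step 1: Sum all values: 52 + 62 + 73 + 70 + 99 + 53 + 71 + 7 + 1 + 20 + 14 + 99 = 621
Step 2: Count the number of values: n = 12
Step 3: Mean = sum / n = 621 / 12 = 51.75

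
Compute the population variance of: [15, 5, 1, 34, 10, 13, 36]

159.3469

Step 1: Compute the mean: (15 + 5 + 1 + 34 + 10 + 13 + 36) / 7 = 16.2857
Step 2: Compute squared deviations from the mean:
  (15 - 16.2857)^2 = 1.6531
  (5 - 16.2857)^2 = 127.3673
  (1 - 16.2857)^2 = 233.6531
  (34 - 16.2857)^2 = 313.7959
  (10 - 16.2857)^2 = 39.5102
  (13 - 16.2857)^2 = 10.7959
  (36 - 16.2857)^2 = 388.6531
Step 3: Sum of squared deviations = 1115.4286
Step 4: Population variance = 1115.4286 / 7 = 159.3469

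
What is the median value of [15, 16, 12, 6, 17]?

15

Step 1: Sort the data in ascending order: [6, 12, 15, 16, 17]
Step 2: The number of values is n = 5.
Step 3: Since n is odd, the median is the middle value at position 3: 15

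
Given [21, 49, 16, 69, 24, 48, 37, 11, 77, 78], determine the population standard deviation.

23.9833

Step 1: Compute the mean: 43
Step 2: Sum of squared deviations from the mean: 5752
Step 3: Population variance = 5752 / 10 = 575.2
Step 4: Standard deviation = sqrt(575.2) = 23.9833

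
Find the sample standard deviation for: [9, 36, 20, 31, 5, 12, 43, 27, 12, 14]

12.7231

Step 1: Compute the mean: 20.9
Step 2: Sum of squared deviations from the mean: 1456.9
Step 3: Sample variance = 1456.9 / 9 = 161.8778
Step 4: Standard deviation = sqrt(161.8778) = 12.7231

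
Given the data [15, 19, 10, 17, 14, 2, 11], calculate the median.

14

Step 1: Sort the data in ascending order: [2, 10, 11, 14, 15, 17, 19]
Step 2: The number of values is n = 7.
Step 3: Since n is odd, the median is the middle value at position 4: 14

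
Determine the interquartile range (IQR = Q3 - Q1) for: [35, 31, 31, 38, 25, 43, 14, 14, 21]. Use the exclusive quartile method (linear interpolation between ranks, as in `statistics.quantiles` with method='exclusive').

19

Step 1: Sort the data: [14, 14, 21, 25, 31, 31, 35, 38, 43]
Step 2: n = 9
Step 3: Using the exclusive quartile method:
  Q1 = 17.5
  Q2 (median) = 31
  Q3 = 36.5
  IQR = Q3 - Q1 = 36.5 - 17.5 = 19
Step 4: IQR = 19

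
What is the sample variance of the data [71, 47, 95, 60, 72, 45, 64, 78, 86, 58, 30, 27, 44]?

429.0256

Step 1: Compute the mean: (71 + 47 + 95 + 60 + 72 + 45 + 64 + 78 + 86 + 58 + 30 + 27 + 44) / 13 = 59.7692
Step 2: Compute squared deviations from the mean:
  (71 - 59.7692)^2 = 126.1302
  (47 - 59.7692)^2 = 163.0533
  (95 - 59.7692)^2 = 1241.2071
  (60 - 59.7692)^2 = 0.0533
  (72 - 59.7692)^2 = 149.5917
  (45 - 59.7692)^2 = 218.1302
  (64 - 59.7692)^2 = 17.8994
  (78 - 59.7692)^2 = 332.3609
  (86 - 59.7692)^2 = 688.0533
  (58 - 59.7692)^2 = 3.1302
  (30 - 59.7692)^2 = 886.2071
  (27 - 59.7692)^2 = 1073.8225
  (44 - 59.7692)^2 = 248.6686
Step 3: Sum of squared deviations = 5148.3077
Step 4: Sample variance = 5148.3077 / 12 = 429.0256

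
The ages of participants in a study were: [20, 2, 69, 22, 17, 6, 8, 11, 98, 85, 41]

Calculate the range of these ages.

96

Step 1: Identify the maximum value: max = 98
Step 2: Identify the minimum value: min = 2
Step 3: Range = max - min = 98 - 2 = 96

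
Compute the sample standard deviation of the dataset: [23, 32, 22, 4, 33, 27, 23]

9.6412

Step 1: Compute the mean: 23.4286
Step 2: Sum of squared deviations from the mean: 557.7143
Step 3: Sample variance = 557.7143 / 6 = 92.9524
Step 4: Standard deviation = sqrt(92.9524) = 9.6412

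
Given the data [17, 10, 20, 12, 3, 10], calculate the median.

11

Step 1: Sort the data in ascending order: [3, 10, 10, 12, 17, 20]
Step 2: The number of values is n = 6.
Step 3: Since n is even, the median is the average of positions 3 and 4:
  Median = (10 + 12) / 2 = 11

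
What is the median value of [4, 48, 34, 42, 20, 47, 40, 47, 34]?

40

Step 1: Sort the data in ascending order: [4, 20, 34, 34, 40, 42, 47, 47, 48]
Step 2: The number of values is n = 9.
Step 3: Since n is odd, the median is the middle value at position 5: 40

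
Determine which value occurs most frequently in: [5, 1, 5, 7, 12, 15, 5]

5

Step 1: Count the frequency of each value:
  1: appears 1 time(s)
  5: appears 3 time(s)
  7: appears 1 time(s)
  12: appears 1 time(s)
  15: appears 1 time(s)
Step 2: The value 5 appears most frequently (3 times).
Step 3: Mode = 5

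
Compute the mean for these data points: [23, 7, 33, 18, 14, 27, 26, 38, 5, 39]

23

Step 1: Sum all values: 23 + 7 + 33 + 18 + 14 + 27 + 26 + 38 + 5 + 39 = 230
Step 2: Count the number of values: n = 10
Step 3: Mean = sum / n = 230 / 10 = 23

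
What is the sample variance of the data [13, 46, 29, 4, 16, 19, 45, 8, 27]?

227

Step 1: Compute the mean: (13 + 46 + 29 + 4 + 16 + 19 + 45 + 8 + 27) / 9 = 23
Step 2: Compute squared deviations from the mean:
  (13 - 23)^2 = 100
  (46 - 23)^2 = 529
  (29 - 23)^2 = 36
  (4 - 23)^2 = 361
  (16 - 23)^2 = 49
  (19 - 23)^2 = 16
  (45 - 23)^2 = 484
  (8 - 23)^2 = 225
  (27 - 23)^2 = 16
Step 3: Sum of squared deviations = 1816
Step 4: Sample variance = 1816 / 8 = 227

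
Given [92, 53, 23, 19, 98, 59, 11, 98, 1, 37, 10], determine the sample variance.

1362.4727

Step 1: Compute the mean: (92 + 53 + 23 + 19 + 98 + 59 + 11 + 98 + 1 + 37 + 10) / 11 = 45.5455
Step 2: Compute squared deviations from the mean:
  (92 - 45.5455)^2 = 2158.0248
  (53 - 45.5455)^2 = 55.5702
  (23 - 45.5455)^2 = 508.2975
  (19 - 45.5455)^2 = 704.6612
  (98 - 45.5455)^2 = 2751.4793
  (59 - 45.5455)^2 = 181.0248
  (11 - 45.5455)^2 = 1193.3884
  (98 - 45.5455)^2 = 2751.4793
  (1 - 45.5455)^2 = 1984.2975
  (37 - 45.5455)^2 = 73.0248
  (10 - 45.5455)^2 = 1263.4793
Step 3: Sum of squared deviations = 13624.7273
Step 4: Sample variance = 13624.7273 / 10 = 1362.4727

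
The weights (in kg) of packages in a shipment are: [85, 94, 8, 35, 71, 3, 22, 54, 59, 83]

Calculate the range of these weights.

91

Step 1: Identify the maximum value: max = 94
Step 2: Identify the minimum value: min = 3
Step 3: Range = max - min = 94 - 3 = 91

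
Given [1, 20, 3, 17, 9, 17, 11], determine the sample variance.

53.4762

Step 1: Compute the mean: (1 + 20 + 3 + 17 + 9 + 17 + 11) / 7 = 11.1429
Step 2: Compute squared deviations from the mean:
  (1 - 11.1429)^2 = 102.8776
  (20 - 11.1429)^2 = 78.449
  (3 - 11.1429)^2 = 66.3061
  (17 - 11.1429)^2 = 34.3061
  (9 - 11.1429)^2 = 4.5918
  (17 - 11.1429)^2 = 34.3061
  (11 - 11.1429)^2 = 0.0204
Step 3: Sum of squared deviations = 320.8571
Step 4: Sample variance = 320.8571 / 6 = 53.4762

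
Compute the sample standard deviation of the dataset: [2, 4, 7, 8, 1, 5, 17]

5.3452

Step 1: Compute the mean: 6.2857
Step 2: Sum of squared deviations from the mean: 171.4286
Step 3: Sample variance = 171.4286 / 6 = 28.5714
Step 4: Standard deviation = sqrt(28.5714) = 5.3452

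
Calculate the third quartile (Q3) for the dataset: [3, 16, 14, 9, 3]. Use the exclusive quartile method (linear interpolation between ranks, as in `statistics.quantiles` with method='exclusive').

15

Step 1: Sort the data: [3, 3, 9, 14, 16]
Step 2: n = 5
Step 3: Using the exclusive quartile method:
  Q1 = 3
  Q2 (median) = 9
  Q3 = 15
  IQR = Q3 - Q1 = 15 - 3 = 12
Step 4: Q3 = 15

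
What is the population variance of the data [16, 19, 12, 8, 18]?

16.64

Step 1: Compute the mean: (16 + 19 + 12 + 8 + 18) / 5 = 14.6
Step 2: Compute squared deviations from the mean:
  (16 - 14.6)^2 = 1.96
  (19 - 14.6)^2 = 19.36
  (12 - 14.6)^2 = 6.76
  (8 - 14.6)^2 = 43.56
  (18 - 14.6)^2 = 11.56
Step 3: Sum of squared deviations = 83.2
Step 4: Population variance = 83.2 / 5 = 16.64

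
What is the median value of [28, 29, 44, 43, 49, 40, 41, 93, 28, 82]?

42

Step 1: Sort the data in ascending order: [28, 28, 29, 40, 41, 43, 44, 49, 82, 93]
Step 2: The number of values is n = 10.
Step 3: Since n is even, the median is the average of positions 5 and 6:
  Median = (41 + 43) / 2 = 42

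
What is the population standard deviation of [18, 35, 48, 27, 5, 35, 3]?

15.4167

Step 1: Compute the mean: 24.4286
Step 2: Sum of squared deviations from the mean: 1663.7143
Step 3: Population variance = 1663.7143 / 7 = 237.6735
Step 4: Standard deviation = sqrt(237.6735) = 15.4167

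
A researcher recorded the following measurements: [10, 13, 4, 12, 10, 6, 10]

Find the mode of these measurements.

10

Step 1: Count the frequency of each value:
  4: appears 1 time(s)
  6: appears 1 time(s)
  10: appears 3 time(s)
  12: appears 1 time(s)
  13: appears 1 time(s)
Step 2: The value 10 appears most frequently (3 times).
Step 3: Mode = 10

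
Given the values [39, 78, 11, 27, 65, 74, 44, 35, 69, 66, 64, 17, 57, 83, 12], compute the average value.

49.4

Step 1: Sum all values: 39 + 78 + 11 + 27 + 65 + 74 + 44 + 35 + 69 + 66 + 64 + 17 + 57 + 83 + 12 = 741
Step 2: Count the number of values: n = 15
Step 3: Mean = sum / n = 741 / 15 = 49.4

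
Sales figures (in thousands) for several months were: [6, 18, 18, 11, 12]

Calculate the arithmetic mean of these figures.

13

Step 1: Sum all values: 6 + 18 + 18 + 11 + 12 = 65
Step 2: Count the number of values: n = 5
Step 3: Mean = sum / n = 65 / 5 = 13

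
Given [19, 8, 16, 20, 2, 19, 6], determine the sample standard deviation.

7.3582

Step 1: Compute the mean: 12.8571
Step 2: Sum of squared deviations from the mean: 324.8571
Step 3: Sample variance = 324.8571 / 6 = 54.1429
Step 4: Standard deviation = sqrt(54.1429) = 7.3582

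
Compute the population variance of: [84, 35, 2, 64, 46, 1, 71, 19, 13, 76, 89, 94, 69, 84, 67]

982.3289

Step 1: Compute the mean: (84 + 35 + 2 + 64 + 46 + 1 + 71 + 19 + 13 + 76 + 89 + 94 + 69 + 84 + 67) / 15 = 54.2667
Step 2: Compute squared deviations from the mean:
  (84 - 54.2667)^2 = 884.0711
  (35 - 54.2667)^2 = 371.2044
  (2 - 54.2667)^2 = 2731.8044
  (64 - 54.2667)^2 = 94.7378
  (46 - 54.2667)^2 = 68.3378
  (1 - 54.2667)^2 = 2837.3378
  (71 - 54.2667)^2 = 280.0044
  (19 - 54.2667)^2 = 1243.7378
  (13 - 54.2667)^2 = 1702.9378
  (76 - 54.2667)^2 = 472.3378
  (89 - 54.2667)^2 = 1206.4044
  (94 - 54.2667)^2 = 1578.7378
  (69 - 54.2667)^2 = 217.0711
  (84 - 54.2667)^2 = 884.0711
  (67 - 54.2667)^2 = 162.1378
Step 3: Sum of squared deviations = 14734.9333
Step 4: Population variance = 14734.9333 / 15 = 982.3289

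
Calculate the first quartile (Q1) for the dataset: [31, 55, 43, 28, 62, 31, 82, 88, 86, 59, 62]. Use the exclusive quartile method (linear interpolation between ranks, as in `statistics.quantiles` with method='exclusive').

31

Step 1: Sort the data: [28, 31, 31, 43, 55, 59, 62, 62, 82, 86, 88]
Step 2: n = 11
Step 3: Using the exclusive quartile method:
  Q1 = 31
  Q2 (median) = 59
  Q3 = 82
  IQR = Q3 - Q1 = 82 - 31 = 51
Step 4: Q1 = 31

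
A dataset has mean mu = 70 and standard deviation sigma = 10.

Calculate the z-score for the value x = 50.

-2

Step 1: Recall the z-score formula: z = (x - mu) / sigma
Step 2: Substitute values: z = (50 - 70) / 10
Step 3: z = -20 / 10 = -2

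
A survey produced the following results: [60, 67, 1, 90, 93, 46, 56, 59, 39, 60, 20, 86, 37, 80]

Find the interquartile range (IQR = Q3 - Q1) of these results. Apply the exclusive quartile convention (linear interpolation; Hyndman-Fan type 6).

43

Step 1: Sort the data: [1, 20, 37, 39, 46, 56, 59, 60, 60, 67, 80, 86, 90, 93]
Step 2: n = 14
Step 3: Using the exclusive quartile method:
  Q1 = 38.5
  Q2 (median) = 59.5
  Q3 = 81.5
  IQR = Q3 - Q1 = 81.5 - 38.5 = 43
Step 4: IQR = 43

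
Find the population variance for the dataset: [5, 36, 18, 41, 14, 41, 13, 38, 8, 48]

231.96

Step 1: Compute the mean: (5 + 36 + 18 + 41 + 14 + 41 + 13 + 38 + 8 + 48) / 10 = 26.2
Step 2: Compute squared deviations from the mean:
  (5 - 26.2)^2 = 449.44
  (36 - 26.2)^2 = 96.04
  (18 - 26.2)^2 = 67.24
  (41 - 26.2)^2 = 219.04
  (14 - 26.2)^2 = 148.84
  (41 - 26.2)^2 = 219.04
  (13 - 26.2)^2 = 174.24
  (38 - 26.2)^2 = 139.24
  (8 - 26.2)^2 = 331.24
  (48 - 26.2)^2 = 475.24
Step 3: Sum of squared deviations = 2319.6
Step 4: Population variance = 2319.6 / 10 = 231.96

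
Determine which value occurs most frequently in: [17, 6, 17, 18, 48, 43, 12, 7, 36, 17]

17

Step 1: Count the frequency of each value:
  6: appears 1 time(s)
  7: appears 1 time(s)
  12: appears 1 time(s)
  17: appears 3 time(s)
  18: appears 1 time(s)
  36: appears 1 time(s)
  43: appears 1 time(s)
  48: appears 1 time(s)
Step 2: The value 17 appears most frequently (3 times).
Step 3: Mode = 17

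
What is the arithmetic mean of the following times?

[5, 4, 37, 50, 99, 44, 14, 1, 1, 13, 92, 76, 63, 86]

41.7857

Step 1: Sum all values: 5 + 4 + 37 + 50 + 99 + 44 + 14 + 1 + 1 + 13 + 92 + 76 + 63 + 86 = 585
Step 2: Count the number of values: n = 14
Step 3: Mean = sum / n = 585 / 14 = 41.7857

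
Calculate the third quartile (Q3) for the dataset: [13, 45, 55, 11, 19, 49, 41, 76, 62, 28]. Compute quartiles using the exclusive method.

56.75

Step 1: Sort the data: [11, 13, 19, 28, 41, 45, 49, 55, 62, 76]
Step 2: n = 10
Step 3: Using the exclusive quartile method:
  Q1 = 17.5
  Q2 (median) = 43
  Q3 = 56.75
  IQR = Q3 - Q1 = 56.75 - 17.5 = 39.25
Step 4: Q3 = 56.75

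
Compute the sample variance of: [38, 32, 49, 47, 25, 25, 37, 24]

97.4107

Step 1: Compute the mean: (38 + 32 + 49 + 47 + 25 + 25 + 37 + 24) / 8 = 34.625
Step 2: Compute squared deviations from the mean:
  (38 - 34.625)^2 = 11.3906
  (32 - 34.625)^2 = 6.8906
  (49 - 34.625)^2 = 206.6406
  (47 - 34.625)^2 = 153.1406
  (25 - 34.625)^2 = 92.6406
  (25 - 34.625)^2 = 92.6406
  (37 - 34.625)^2 = 5.6406
  (24 - 34.625)^2 = 112.8906
Step 3: Sum of squared deviations = 681.875
Step 4: Sample variance = 681.875 / 7 = 97.4107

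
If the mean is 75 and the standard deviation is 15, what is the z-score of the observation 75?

0

Step 1: Recall the z-score formula: z = (x - mu) / sigma
Step 2: Substitute values: z = (75 - 75) / 15
Step 3: z = 0 / 15 = 0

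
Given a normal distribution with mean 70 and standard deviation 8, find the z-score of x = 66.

-0.5

Step 1: Recall the z-score formula: z = (x - mu) / sigma
Step 2: Substitute values: z = (66 - 70) / 8
Step 3: z = -4 / 8 = -0.5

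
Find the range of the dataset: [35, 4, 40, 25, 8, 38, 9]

36

Step 1: Identify the maximum value: max = 40
Step 2: Identify the minimum value: min = 4
Step 3: Range = max - min = 40 - 4 = 36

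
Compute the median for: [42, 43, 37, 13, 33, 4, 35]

35

Step 1: Sort the data in ascending order: [4, 13, 33, 35, 37, 42, 43]
Step 2: The number of values is n = 7.
Step 3: Since n is odd, the median is the middle value at position 4: 35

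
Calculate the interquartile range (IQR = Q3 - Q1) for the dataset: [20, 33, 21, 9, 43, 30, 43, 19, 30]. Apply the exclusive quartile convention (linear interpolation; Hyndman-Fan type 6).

18.5

Step 1: Sort the data: [9, 19, 20, 21, 30, 30, 33, 43, 43]
Step 2: n = 9
Step 3: Using the exclusive quartile method:
  Q1 = 19.5
  Q2 (median) = 30
  Q3 = 38
  IQR = Q3 - Q1 = 38 - 19.5 = 18.5
Step 4: IQR = 18.5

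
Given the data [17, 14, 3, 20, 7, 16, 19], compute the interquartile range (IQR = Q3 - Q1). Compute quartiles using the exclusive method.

12

Step 1: Sort the data: [3, 7, 14, 16, 17, 19, 20]
Step 2: n = 7
Step 3: Using the exclusive quartile method:
  Q1 = 7
  Q2 (median) = 16
  Q3 = 19
  IQR = Q3 - Q1 = 19 - 7 = 12
Step 4: IQR = 12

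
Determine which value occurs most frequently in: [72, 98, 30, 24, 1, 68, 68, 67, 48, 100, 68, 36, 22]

68

Step 1: Count the frequency of each value:
  1: appears 1 time(s)
  22: appears 1 time(s)
  24: appears 1 time(s)
  30: appears 1 time(s)
  36: appears 1 time(s)
  48: appears 1 time(s)
  67: appears 1 time(s)
  68: appears 3 time(s)
  72: appears 1 time(s)
  98: appears 1 time(s)
  100: appears 1 time(s)
Step 2: The value 68 appears most frequently (3 times).
Step 3: Mode = 68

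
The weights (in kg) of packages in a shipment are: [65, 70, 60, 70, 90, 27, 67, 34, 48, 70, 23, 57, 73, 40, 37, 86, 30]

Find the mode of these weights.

70

Step 1: Count the frequency of each value:
  23: appears 1 time(s)
  27: appears 1 time(s)
  30: appears 1 time(s)
  34: appears 1 time(s)
  37: appears 1 time(s)
  40: appears 1 time(s)
  48: appears 1 time(s)
  57: appears 1 time(s)
  60: appears 1 time(s)
  65: appears 1 time(s)
  67: appears 1 time(s)
  70: appears 3 time(s)
  73: appears 1 time(s)
  86: appears 1 time(s)
  90: appears 1 time(s)
Step 2: The value 70 appears most frequently (3 times).
Step 3: Mode = 70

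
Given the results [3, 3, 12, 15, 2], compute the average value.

7

Step 1: Sum all values: 3 + 3 + 12 + 15 + 2 = 35
Step 2: Count the number of values: n = 5
Step 3: Mean = sum / n = 35 / 5 = 7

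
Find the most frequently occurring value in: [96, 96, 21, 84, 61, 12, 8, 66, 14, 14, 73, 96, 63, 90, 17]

96

Step 1: Count the frequency of each value:
  8: appears 1 time(s)
  12: appears 1 time(s)
  14: appears 2 time(s)
  17: appears 1 time(s)
  21: appears 1 time(s)
  61: appears 1 time(s)
  63: appears 1 time(s)
  66: appears 1 time(s)
  73: appears 1 time(s)
  84: appears 1 time(s)
  90: appears 1 time(s)
  96: appears 3 time(s)
Step 2: The value 96 appears most frequently (3 times).
Step 3: Mode = 96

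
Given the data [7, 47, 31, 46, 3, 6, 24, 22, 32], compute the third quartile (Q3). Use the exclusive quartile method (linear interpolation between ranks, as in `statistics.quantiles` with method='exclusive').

39

Step 1: Sort the data: [3, 6, 7, 22, 24, 31, 32, 46, 47]
Step 2: n = 9
Step 3: Using the exclusive quartile method:
  Q1 = 6.5
  Q2 (median) = 24
  Q3 = 39
  IQR = Q3 - Q1 = 39 - 6.5 = 32.5
Step 4: Q3 = 39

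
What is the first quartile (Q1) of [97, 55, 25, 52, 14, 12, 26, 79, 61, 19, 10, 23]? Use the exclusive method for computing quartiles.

15.25

Step 1: Sort the data: [10, 12, 14, 19, 23, 25, 26, 52, 55, 61, 79, 97]
Step 2: n = 12
Step 3: Using the exclusive quartile method:
  Q1 = 15.25
  Q2 (median) = 25.5
  Q3 = 59.5
  IQR = Q3 - Q1 = 59.5 - 15.25 = 44.25
Step 4: Q1 = 15.25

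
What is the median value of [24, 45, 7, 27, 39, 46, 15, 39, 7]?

27

Step 1: Sort the data in ascending order: [7, 7, 15, 24, 27, 39, 39, 45, 46]
Step 2: The number of values is n = 9.
Step 3: Since n is odd, the median is the middle value at position 5: 27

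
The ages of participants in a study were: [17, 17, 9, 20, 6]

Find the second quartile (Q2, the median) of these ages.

17

Step 1: Sort the data: [6, 9, 17, 17, 20]
Step 2: n = 5
Step 3: Q2 is the median. Since n is odd, it is the middle value at position 3: 17
Step 4: Q2 = 17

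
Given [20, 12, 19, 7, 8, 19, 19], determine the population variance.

27.8367

Step 1: Compute the mean: (20 + 12 + 19 + 7 + 8 + 19 + 19) / 7 = 14.8571
Step 2: Compute squared deviations from the mean:
  (20 - 14.8571)^2 = 26.449
  (12 - 14.8571)^2 = 8.1633
  (19 - 14.8571)^2 = 17.1633
  (7 - 14.8571)^2 = 61.7347
  (8 - 14.8571)^2 = 47.0204
  (19 - 14.8571)^2 = 17.1633
  (19 - 14.8571)^2 = 17.1633
Step 3: Sum of squared deviations = 194.8571
Step 4: Population variance = 194.8571 / 7 = 27.8367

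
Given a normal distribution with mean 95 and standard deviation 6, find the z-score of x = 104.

1.5

Step 1: Recall the z-score formula: z = (x - mu) / sigma
Step 2: Substitute values: z = (104 - 95) / 6
Step 3: z = 9 / 6 = 1.5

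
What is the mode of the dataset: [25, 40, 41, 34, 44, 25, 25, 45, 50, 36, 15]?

25

Step 1: Count the frequency of each value:
  15: appears 1 time(s)
  25: appears 3 time(s)
  34: appears 1 time(s)
  36: appears 1 time(s)
  40: appears 1 time(s)
  41: appears 1 time(s)
  44: appears 1 time(s)
  45: appears 1 time(s)
  50: appears 1 time(s)
Step 2: The value 25 appears most frequently (3 times).
Step 3: Mode = 25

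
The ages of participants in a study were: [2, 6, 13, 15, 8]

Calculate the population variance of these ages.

22.16

Step 1: Compute the mean: (2 + 6 + 13 + 15 + 8) / 5 = 8.8
Step 2: Compute squared deviations from the mean:
  (2 - 8.8)^2 = 46.24
  (6 - 8.8)^2 = 7.84
  (13 - 8.8)^2 = 17.64
  (15 - 8.8)^2 = 38.44
  (8 - 8.8)^2 = 0.64
Step 3: Sum of squared deviations = 110.8
Step 4: Population variance = 110.8 / 5 = 22.16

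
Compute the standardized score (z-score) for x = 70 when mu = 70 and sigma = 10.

0

Step 1: Recall the z-score formula: z = (x - mu) / sigma
Step 2: Substitute values: z = (70 - 70) / 10
Step 3: z = 0 / 10 = 0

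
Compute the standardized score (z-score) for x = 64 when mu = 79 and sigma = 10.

-1.5

Step 1: Recall the z-score formula: z = (x - mu) / sigma
Step 2: Substitute values: z = (64 - 79) / 10
Step 3: z = -15 / 10 = -1.5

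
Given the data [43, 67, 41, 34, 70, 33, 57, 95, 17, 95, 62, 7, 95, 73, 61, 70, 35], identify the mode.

95

Step 1: Count the frequency of each value:
  7: appears 1 time(s)
  17: appears 1 time(s)
  33: appears 1 time(s)
  34: appears 1 time(s)
  35: appears 1 time(s)
  41: appears 1 time(s)
  43: appears 1 time(s)
  57: appears 1 time(s)
  61: appears 1 time(s)
  62: appears 1 time(s)
  67: appears 1 time(s)
  70: appears 2 time(s)
  73: appears 1 time(s)
  95: appears 3 time(s)
Step 2: The value 95 appears most frequently (3 times).
Step 3: Mode = 95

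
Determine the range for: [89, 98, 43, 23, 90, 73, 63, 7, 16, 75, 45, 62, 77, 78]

91

Step 1: Identify the maximum value: max = 98
Step 2: Identify the minimum value: min = 7
Step 3: Range = max - min = 98 - 7 = 91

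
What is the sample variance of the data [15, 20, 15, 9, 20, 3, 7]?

42.9048

Step 1: Compute the mean: (15 + 20 + 15 + 9 + 20 + 3 + 7) / 7 = 12.7143
Step 2: Compute squared deviations from the mean:
  (15 - 12.7143)^2 = 5.2245
  (20 - 12.7143)^2 = 53.0816
  (15 - 12.7143)^2 = 5.2245
  (9 - 12.7143)^2 = 13.7959
  (20 - 12.7143)^2 = 53.0816
  (3 - 12.7143)^2 = 94.3673
  (7 - 12.7143)^2 = 32.6531
Step 3: Sum of squared deviations = 257.4286
Step 4: Sample variance = 257.4286 / 6 = 42.9048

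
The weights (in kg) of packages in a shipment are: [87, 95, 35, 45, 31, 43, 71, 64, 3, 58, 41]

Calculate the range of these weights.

92

Step 1: Identify the maximum value: max = 95
Step 2: Identify the minimum value: min = 3
Step 3: Range = max - min = 95 - 3 = 92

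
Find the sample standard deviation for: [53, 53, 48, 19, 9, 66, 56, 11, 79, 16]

25.0865

Step 1: Compute the mean: 41
Step 2: Sum of squared deviations from the mean: 5664
Step 3: Sample variance = 5664 / 9 = 629.3333
Step 4: Standard deviation = sqrt(629.3333) = 25.0865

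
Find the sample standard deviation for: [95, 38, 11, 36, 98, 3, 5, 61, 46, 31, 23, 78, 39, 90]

32.8222

Step 1: Compute the mean: 46.7143
Step 2: Sum of squared deviations from the mean: 14004.8571
Step 3: Sample variance = 14004.8571 / 13 = 1077.2967
Step 4: Standard deviation = sqrt(1077.2967) = 32.8222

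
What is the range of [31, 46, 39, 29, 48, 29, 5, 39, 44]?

43

Step 1: Identify the maximum value: max = 48
Step 2: Identify the minimum value: min = 5
Step 3: Range = max - min = 48 - 5 = 43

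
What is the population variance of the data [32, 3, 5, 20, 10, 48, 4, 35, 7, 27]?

223.29

Step 1: Compute the mean: (32 + 3 + 5 + 20 + 10 + 48 + 4 + 35 + 7 + 27) / 10 = 19.1
Step 2: Compute squared deviations from the mean:
  (32 - 19.1)^2 = 166.41
  (3 - 19.1)^2 = 259.21
  (5 - 19.1)^2 = 198.81
  (20 - 19.1)^2 = 0.81
  (10 - 19.1)^2 = 82.81
  (48 - 19.1)^2 = 835.21
  (4 - 19.1)^2 = 228.01
  (35 - 19.1)^2 = 252.81
  (7 - 19.1)^2 = 146.41
  (27 - 19.1)^2 = 62.41
Step 3: Sum of squared deviations = 2232.9
Step 4: Population variance = 2232.9 / 10 = 223.29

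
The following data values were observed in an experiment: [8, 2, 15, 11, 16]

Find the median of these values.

11

Step 1: Sort the data in ascending order: [2, 8, 11, 15, 16]
Step 2: The number of values is n = 5.
Step 3: Since n is odd, the median is the middle value at position 3: 11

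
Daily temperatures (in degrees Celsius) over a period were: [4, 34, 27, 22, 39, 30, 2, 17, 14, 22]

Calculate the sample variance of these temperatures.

147.4333

Step 1: Compute the mean: (4 + 34 + 27 + 22 + 39 + 30 + 2 + 17 + 14 + 22) / 10 = 21.1
Step 2: Compute squared deviations from the mean:
  (4 - 21.1)^2 = 292.41
  (34 - 21.1)^2 = 166.41
  (27 - 21.1)^2 = 34.81
  (22 - 21.1)^2 = 0.81
  (39 - 21.1)^2 = 320.41
  (30 - 21.1)^2 = 79.21
  (2 - 21.1)^2 = 364.81
  (17 - 21.1)^2 = 16.81
  (14 - 21.1)^2 = 50.41
  (22 - 21.1)^2 = 0.81
Step 3: Sum of squared deviations = 1326.9
Step 4: Sample variance = 1326.9 / 9 = 147.4333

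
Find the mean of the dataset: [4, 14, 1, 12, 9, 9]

8.1667

Step 1: Sum all values: 4 + 14 + 1 + 12 + 9 + 9 = 49
Step 2: Count the number of values: n = 6
Step 3: Mean = sum / n = 49 / 6 = 8.1667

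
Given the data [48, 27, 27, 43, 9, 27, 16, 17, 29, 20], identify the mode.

27

Step 1: Count the frequency of each value:
  9: appears 1 time(s)
  16: appears 1 time(s)
  17: appears 1 time(s)
  20: appears 1 time(s)
  27: appears 3 time(s)
  29: appears 1 time(s)
  43: appears 1 time(s)
  48: appears 1 time(s)
Step 2: The value 27 appears most frequently (3 times).
Step 3: Mode = 27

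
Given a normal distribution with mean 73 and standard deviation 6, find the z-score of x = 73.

0

Step 1: Recall the z-score formula: z = (x - mu) / sigma
Step 2: Substitute values: z = (73 - 73) / 6
Step 3: z = 0 / 6 = 0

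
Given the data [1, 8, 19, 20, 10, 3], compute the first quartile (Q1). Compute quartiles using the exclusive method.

2.5

Step 1: Sort the data: [1, 3, 8, 10, 19, 20]
Step 2: n = 6
Step 3: Using the exclusive quartile method:
  Q1 = 2.5
  Q2 (median) = 9
  Q3 = 19.25
  IQR = Q3 - Q1 = 19.25 - 2.5 = 16.75
Step 4: Q1 = 2.5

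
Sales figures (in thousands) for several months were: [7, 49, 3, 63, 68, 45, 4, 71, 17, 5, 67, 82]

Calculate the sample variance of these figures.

943.7197

Step 1: Compute the mean: (7 + 49 + 3 + 63 + 68 + 45 + 4 + 71 + 17 + 5 + 67 + 82) / 12 = 40.0833
Step 2: Compute squared deviations from the mean:
  (7 - 40.0833)^2 = 1094.5069
  (49 - 40.0833)^2 = 79.5069
  (3 - 40.0833)^2 = 1375.1736
  (63 - 40.0833)^2 = 525.1736
  (68 - 40.0833)^2 = 779.3403
  (45 - 40.0833)^2 = 24.1736
  (4 - 40.0833)^2 = 1302.0069
  (71 - 40.0833)^2 = 955.8403
  (17 - 40.0833)^2 = 532.8403
  (5 - 40.0833)^2 = 1230.8403
  (67 - 40.0833)^2 = 724.5069
  (82 - 40.0833)^2 = 1757.0069
Step 3: Sum of squared deviations = 10380.9167
Step 4: Sample variance = 10380.9167 / 11 = 943.7197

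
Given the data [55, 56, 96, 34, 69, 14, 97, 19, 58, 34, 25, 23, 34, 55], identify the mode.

34

Step 1: Count the frequency of each value:
  14: appears 1 time(s)
  19: appears 1 time(s)
  23: appears 1 time(s)
  25: appears 1 time(s)
  34: appears 3 time(s)
  55: appears 2 time(s)
  56: appears 1 time(s)
  58: appears 1 time(s)
  69: appears 1 time(s)
  96: appears 1 time(s)
  97: appears 1 time(s)
Step 2: The value 34 appears most frequently (3 times).
Step 3: Mode = 34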